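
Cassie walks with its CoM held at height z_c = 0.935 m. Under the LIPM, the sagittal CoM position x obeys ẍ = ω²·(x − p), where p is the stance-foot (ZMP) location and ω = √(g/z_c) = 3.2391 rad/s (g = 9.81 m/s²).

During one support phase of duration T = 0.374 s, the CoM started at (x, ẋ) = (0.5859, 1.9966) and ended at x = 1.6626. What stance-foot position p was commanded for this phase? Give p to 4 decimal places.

ωT = 3.2391·0.374 = 1.211423; cosh(ωT) = 1.828017, sinh(ωT) = 1.530244
x(T) = p + (x₀−p)·cosh(ωT) + (ẋ₀/ω)·sinh(ωT) ⇒ p·(1 − cosh) = x(T) − x₀·cosh − (ẋ₀/ω)·sinh
numerator   = 1.6626 − (0.5859)·1.828017 − (1.9966/3.2391)·1.530244 = -0.351687
denominator = 1 − 1.828017 = -0.828017
p = -0.351687 / -0.828017 = 0.4247

p = 0.4247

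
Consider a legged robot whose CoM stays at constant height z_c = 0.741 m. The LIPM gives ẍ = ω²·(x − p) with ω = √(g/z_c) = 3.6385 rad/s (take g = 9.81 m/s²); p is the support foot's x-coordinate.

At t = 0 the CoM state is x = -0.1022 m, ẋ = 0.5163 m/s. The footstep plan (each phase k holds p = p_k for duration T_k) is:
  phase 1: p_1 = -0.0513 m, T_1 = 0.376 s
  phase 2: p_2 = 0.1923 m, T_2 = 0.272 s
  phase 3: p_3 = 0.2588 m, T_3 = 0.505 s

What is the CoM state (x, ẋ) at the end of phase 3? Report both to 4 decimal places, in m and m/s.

x = 0.9977, ẋ = 2.7899

phase 1: p=-0.0513, T=0.376, ωT=1.368076, cosh=2.091191, sinh=1.836595; start (x,ẋ)=(-0.102200, 0.516300) → end (x,ẋ)=(0.102870, 0.739545)
phase 2: p=0.1923, T=0.272, ωT=0.989672, cosh=1.531025, sinh=1.159327; start (x,ẋ)=(0.102870, 0.739545) → end (x,ẋ)=(0.291019, 0.755026)
phase 3: p=0.2588, T=0.505, ωT=1.837443, cosh=3.219840, sinh=3.060616; start (x,ẋ)=(0.291019, 0.755026) → end (x,ẋ)=(0.997651, 2.789861)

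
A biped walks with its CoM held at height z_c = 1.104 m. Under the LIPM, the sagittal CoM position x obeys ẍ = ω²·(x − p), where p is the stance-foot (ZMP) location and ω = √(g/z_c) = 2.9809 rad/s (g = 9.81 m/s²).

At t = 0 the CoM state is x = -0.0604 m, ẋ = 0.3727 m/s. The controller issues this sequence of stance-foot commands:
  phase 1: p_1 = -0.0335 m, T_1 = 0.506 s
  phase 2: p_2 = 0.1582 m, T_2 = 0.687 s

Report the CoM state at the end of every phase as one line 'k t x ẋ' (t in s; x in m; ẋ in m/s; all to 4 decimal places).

1 0.5060 0.1714 0.7111
2 1.1930 1.1194 2.9520

phase 1: p=-0.0335, T=0.506, ωT=1.508335, cosh=2.370240, sinh=2.148962; start (x,ẋ)=(-0.060400, 0.372700) → end (x,ẋ)=(0.171424, 0.711071)
phase 2: p=0.1582, T=0.687, ωT=2.047878, cosh=3.940223, sinh=3.811215; start (x,ẋ)=(0.171424, 0.711071) → end (x,ẋ)=(1.119442, 2.952014)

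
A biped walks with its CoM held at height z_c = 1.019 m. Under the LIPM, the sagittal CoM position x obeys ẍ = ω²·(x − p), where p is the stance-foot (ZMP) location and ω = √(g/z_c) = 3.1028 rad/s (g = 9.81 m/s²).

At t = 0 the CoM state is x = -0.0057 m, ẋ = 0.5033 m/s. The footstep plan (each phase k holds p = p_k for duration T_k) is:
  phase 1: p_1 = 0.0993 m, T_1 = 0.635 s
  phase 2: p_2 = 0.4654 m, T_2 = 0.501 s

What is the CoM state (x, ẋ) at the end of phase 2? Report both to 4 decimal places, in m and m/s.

phase 1: p=0.0993, T=0.635, ωT=1.970278, cosh=3.656044, sinh=3.516626; start (x,ẋ)=(-0.005700, 0.503300) → end (x,ẋ)=(0.285841, 0.694391)
phase 2: p=0.4654, T=0.501, ωT=1.554503, cosh=2.472014, sinh=2.260719; start (x,ẋ)=(0.285841, 0.694391) → end (x,ẋ)=(0.527467, 0.457020)

x = 0.5275, ẋ = 0.4570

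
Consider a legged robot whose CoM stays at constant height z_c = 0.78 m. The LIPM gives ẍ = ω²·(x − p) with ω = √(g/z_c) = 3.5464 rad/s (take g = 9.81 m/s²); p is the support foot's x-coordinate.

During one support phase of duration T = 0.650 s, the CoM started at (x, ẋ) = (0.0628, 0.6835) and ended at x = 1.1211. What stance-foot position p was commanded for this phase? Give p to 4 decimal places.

ωT = 3.5464·0.650 = 2.305160; cosh(ωT) = 5.062763, sinh(ωT) = 4.963020
x(T) = p + (x₀−p)·cosh(ωT) + (ẋ₀/ω)·sinh(ωT) ⇒ p·(1 − cosh) = x(T) − x₀·cosh − (ẋ₀/ω)·sinh
numerator   = 1.1211 − (0.0628)·5.062763 − (0.6835/3.5464)·4.963020 = -0.153368
denominator = 1 − 5.062763 = -4.062763
p = -0.153368 / -4.062763 = 0.0377

p = 0.0377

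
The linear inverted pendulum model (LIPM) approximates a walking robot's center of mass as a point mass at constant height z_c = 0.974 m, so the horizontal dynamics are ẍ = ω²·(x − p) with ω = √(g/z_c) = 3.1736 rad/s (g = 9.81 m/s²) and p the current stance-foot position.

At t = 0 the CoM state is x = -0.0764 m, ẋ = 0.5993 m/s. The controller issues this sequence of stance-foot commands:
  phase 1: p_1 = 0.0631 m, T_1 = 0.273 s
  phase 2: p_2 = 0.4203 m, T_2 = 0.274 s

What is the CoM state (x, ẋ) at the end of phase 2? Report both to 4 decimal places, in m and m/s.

phase 1: p=0.0631, T=0.273, ωT=0.866393, cosh=1.399391, sinh=0.978925; start (x,ẋ)=(-0.076400, 0.599300) → end (x,ẋ)=(0.052744, 0.405268)
phase 2: p=0.4203, T=0.274, ωT=0.869566, cosh=1.402505, sinh=0.983371; start (x,ẋ)=(0.052744, 0.405268) → end (x,ẋ)=(0.030378, -0.578687)

x = 0.0304, ẋ = -0.5787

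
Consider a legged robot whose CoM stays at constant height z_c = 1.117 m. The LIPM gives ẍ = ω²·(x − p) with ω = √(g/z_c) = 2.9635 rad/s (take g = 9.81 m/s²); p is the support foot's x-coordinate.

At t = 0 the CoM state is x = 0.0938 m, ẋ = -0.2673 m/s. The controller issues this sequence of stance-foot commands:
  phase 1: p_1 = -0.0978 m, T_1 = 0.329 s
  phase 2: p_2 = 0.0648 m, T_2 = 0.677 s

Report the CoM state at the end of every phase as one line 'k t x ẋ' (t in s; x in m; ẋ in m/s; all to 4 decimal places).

phase 1: p=-0.0978, T=0.329, ωT=0.974992, cosh=1.514170, sinh=1.136975; start (x,ẋ)=(0.093800, -0.267300) → end (x,ẋ)=(0.089763, 0.240844)
phase 2: p=0.0648, T=0.677, ωT=2.006289, cosh=3.785081, sinh=3.650595; start (x,ẋ)=(0.089763, 0.240844) → end (x,ẋ)=(0.455971, 1.181676)

1 0.3290 0.0898 0.2408
2 1.0060 0.4560 1.1817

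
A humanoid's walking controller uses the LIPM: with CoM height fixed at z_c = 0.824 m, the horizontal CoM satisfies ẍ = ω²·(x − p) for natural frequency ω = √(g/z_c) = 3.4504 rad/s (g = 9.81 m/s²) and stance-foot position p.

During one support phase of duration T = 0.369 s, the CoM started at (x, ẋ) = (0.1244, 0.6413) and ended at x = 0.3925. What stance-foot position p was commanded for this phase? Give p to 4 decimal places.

p = 0.1653

ωT = 3.4504·0.369 = 1.273198; cosh(ωT) = 1.926096, sinh(ωT) = 1.646161
x(T) = p + (x₀−p)·cosh(ωT) + (ẋ₀/ω)·sinh(ωT) ⇒ p·(1 − cosh) = x(T) − x₀·cosh − (ẋ₀/ω)·sinh
numerator   = 0.3925 − (0.1244)·1.926096 − (0.6413/3.4504)·1.646161 = -0.153066
denominator = 1 − 1.926096 = -0.926096
p = -0.153066 / -0.926096 = 0.1653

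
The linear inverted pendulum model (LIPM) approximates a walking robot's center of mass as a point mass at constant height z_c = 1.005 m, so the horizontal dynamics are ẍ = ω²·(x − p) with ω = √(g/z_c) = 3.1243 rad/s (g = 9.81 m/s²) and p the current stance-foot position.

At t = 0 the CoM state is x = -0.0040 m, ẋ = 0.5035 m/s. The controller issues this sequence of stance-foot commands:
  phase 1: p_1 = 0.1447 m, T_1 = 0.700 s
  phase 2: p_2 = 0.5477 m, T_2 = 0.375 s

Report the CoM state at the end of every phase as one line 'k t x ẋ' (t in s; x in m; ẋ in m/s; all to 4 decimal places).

phase 1: p=0.1447, T=0.700, ωT=2.187010, cosh=4.510394, sinh=4.398142; start (x,ẋ)=(-0.004000, 0.503500) → end (x,ẋ)=(0.182792, 0.227680)
phase 2: p=0.5477, T=0.375, ωT=1.171612, cosh=1.768530, sinh=1.458663; start (x,ẋ)=(0.182792, 0.227680) → end (x,ẋ)=(0.008647, -1.260338)

1 0.7000 0.1828 0.2277
2 1.0750 0.0086 -1.2603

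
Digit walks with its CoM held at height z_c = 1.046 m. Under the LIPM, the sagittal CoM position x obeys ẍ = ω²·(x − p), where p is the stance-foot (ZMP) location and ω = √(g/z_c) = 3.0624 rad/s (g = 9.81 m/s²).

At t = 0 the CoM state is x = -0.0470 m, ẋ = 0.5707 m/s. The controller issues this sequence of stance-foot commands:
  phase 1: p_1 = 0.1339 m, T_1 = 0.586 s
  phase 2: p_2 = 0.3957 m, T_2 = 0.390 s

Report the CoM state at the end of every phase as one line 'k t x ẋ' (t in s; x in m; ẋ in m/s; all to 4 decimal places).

1 0.5860 0.1198 0.1437
2 0.9760 -0.0311 -1.0077

phase 1: p=0.1339, T=0.586, ωT=1.794566, cosh=3.091532, sinh=2.925333; start (x,ẋ)=(-0.047000, 0.570700) → end (x,ẋ)=(0.119798, 0.143738)
phase 2: p=0.3957, T=0.390, ωT=1.194336, cosh=1.802135, sinh=1.499230; start (x,ẋ)=(0.119798, 0.143738) → end (x,ẋ)=(-0.031144, -1.007696)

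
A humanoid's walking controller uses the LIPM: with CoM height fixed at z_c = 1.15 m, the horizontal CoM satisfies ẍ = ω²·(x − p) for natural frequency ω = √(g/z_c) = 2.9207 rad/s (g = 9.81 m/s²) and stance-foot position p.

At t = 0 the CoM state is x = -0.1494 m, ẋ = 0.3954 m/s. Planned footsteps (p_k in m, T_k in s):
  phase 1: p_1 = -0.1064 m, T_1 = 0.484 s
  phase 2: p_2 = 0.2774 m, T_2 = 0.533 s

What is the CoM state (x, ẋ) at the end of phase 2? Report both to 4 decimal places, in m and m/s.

phase 1: p=-0.1064, T=0.484, ωT=1.413619, cosh=2.177033, sinh=1.933772; start (x,ẋ)=(-0.149400, 0.395400) → end (x,ẋ)=(0.061779, 0.617936)
phase 2: p=0.2774, T=0.533, ωT=1.556733, cosh=2.477062, sinh=2.266238; start (x,ẋ)=(0.061779, 0.617936) → end (x,ẋ)=(0.222764, 0.103469)

x = 0.2228, ẋ = 0.1035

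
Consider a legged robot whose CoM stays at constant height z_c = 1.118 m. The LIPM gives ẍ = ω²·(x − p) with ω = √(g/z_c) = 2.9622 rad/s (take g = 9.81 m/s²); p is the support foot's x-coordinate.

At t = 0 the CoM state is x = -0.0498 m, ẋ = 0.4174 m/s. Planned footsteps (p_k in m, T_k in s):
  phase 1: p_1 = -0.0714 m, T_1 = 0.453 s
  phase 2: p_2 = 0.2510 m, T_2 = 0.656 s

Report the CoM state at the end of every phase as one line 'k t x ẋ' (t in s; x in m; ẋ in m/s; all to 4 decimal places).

phase 1: p=-0.0714, T=0.453, ωT=1.341877, cosh=2.043786, sinh=1.782431; start (x,ẋ)=(-0.049800, 0.417400) → end (x,ẋ)=(0.223906, 0.967122)
phase 2: p=0.2510, T=0.656, ωT=1.943203, cosh=3.562161, sinh=3.418916; start (x,ẋ)=(0.223906, 0.967122) → end (x,ẋ)=(1.270722, 3.170651)

1 0.4530 0.2239 0.9671
2 1.1090 1.2707 3.1707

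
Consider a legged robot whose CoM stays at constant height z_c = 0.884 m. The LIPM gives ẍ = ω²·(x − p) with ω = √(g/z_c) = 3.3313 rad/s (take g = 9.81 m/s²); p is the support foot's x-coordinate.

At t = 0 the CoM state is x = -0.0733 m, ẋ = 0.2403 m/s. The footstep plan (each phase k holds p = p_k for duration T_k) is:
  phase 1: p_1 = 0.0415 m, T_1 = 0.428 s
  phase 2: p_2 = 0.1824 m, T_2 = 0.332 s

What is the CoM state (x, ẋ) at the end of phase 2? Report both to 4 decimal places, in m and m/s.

x = -0.3295, ẋ = -1.5006

phase 1: p=0.0415, T=0.428, ωT=1.425796, cosh=2.200744, sinh=1.960427; start (x,ẋ)=(-0.073300, 0.240300) → end (x,ẋ)=(-0.069732, -0.220894)
phase 2: p=0.1824, T=0.332, ωT=1.105992, cosh=1.676551, sinh=1.345669; start (x,ẋ)=(-0.069732, -0.220894) → end (x,ẋ)=(-0.329541, -1.500603)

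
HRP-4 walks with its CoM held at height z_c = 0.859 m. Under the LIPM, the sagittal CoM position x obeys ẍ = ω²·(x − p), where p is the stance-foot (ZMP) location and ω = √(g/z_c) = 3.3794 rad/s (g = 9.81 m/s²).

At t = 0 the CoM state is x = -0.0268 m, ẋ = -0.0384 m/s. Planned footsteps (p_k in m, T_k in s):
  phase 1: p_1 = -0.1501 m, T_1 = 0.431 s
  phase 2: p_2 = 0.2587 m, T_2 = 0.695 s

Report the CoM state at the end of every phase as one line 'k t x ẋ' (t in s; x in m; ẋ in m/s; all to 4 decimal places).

phase 1: p=-0.1501, T=0.431, ωT=1.456521, cosh=2.262026, sinh=2.028981; start (x,ẋ)=(-0.026800, -0.038400) → end (x,ẋ)=(0.105753, 0.758574)
phase 2: p=0.2587, T=0.695, ωT=2.348683, cosh=5.283632, sinh=5.188137; start (x,ẋ)=(0.105753, 0.758574) → end (x,ẋ)=(0.615163, 1.326430)

1 0.4310 0.1058 0.7586
2 1.1260 0.6152 1.3264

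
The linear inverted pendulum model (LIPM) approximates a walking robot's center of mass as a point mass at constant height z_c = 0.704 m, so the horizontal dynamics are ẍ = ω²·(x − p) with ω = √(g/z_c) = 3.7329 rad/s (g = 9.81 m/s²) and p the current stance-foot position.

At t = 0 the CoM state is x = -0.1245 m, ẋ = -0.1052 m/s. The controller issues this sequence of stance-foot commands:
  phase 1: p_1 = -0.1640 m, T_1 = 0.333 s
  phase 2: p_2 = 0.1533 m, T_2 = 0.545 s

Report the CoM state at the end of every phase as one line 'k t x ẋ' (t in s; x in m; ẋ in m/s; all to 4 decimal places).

phase 1: p=-0.1640, T=0.333, ωT=1.243056, cosh=1.877345, sinh=1.588844; start (x,ẋ)=(-0.124500, -0.105200) → end (x,ẋ)=(-0.134621, 0.036778)
phase 2: p=0.1533, T=0.545, ωT=2.034431, cosh=3.889325, sinh=3.758570; start (x,ẋ)=(-0.134621, 0.036778) → end (x,ẋ)=(-0.929489, -3.896603)

1 0.3330 -0.1346 0.0368
2 0.8780 -0.9295 -3.8966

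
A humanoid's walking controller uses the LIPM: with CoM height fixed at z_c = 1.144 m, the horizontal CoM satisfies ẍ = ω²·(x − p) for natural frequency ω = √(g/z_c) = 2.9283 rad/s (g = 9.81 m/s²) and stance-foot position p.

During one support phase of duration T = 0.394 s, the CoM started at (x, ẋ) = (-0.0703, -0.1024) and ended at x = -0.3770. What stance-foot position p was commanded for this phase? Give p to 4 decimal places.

p = 0.2754

ωT = 2.9283·0.394 = 1.153750; cosh(ωT) = 1.742755, sinh(ωT) = 1.427304
x(T) = p + (x₀−p)·cosh(ωT) + (ẋ₀/ω)·sinh(ωT) ⇒ p·(1 − cosh) = x(T) − x₀·cosh − (ẋ₀/ω)·sinh
numerator   = -0.3770 − (-0.0703)·1.742755 − (-0.1024/2.9283)·1.427304 = -0.204573
denominator = 1 − 1.742755 = -0.742755
p = -0.204573 / -0.742755 = 0.2754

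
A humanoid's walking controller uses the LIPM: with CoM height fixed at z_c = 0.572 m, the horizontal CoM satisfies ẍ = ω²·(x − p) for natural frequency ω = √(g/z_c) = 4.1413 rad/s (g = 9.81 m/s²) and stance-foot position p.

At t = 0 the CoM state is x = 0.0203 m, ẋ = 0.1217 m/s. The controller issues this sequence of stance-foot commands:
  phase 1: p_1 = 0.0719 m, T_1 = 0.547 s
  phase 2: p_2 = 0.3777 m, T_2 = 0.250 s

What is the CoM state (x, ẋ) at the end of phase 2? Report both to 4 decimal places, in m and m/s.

phase 1: p=0.0719, T=0.547, ωT=2.265291, cosh=4.868864, sinh=4.765064; start (x,ẋ)=(0.020300, 0.121700) → end (x,ẋ)=(-0.039303, -0.425711)
phase 2: p=0.3777, T=0.250, ωT=1.035325, cosh=1.585566, sinh=1.230455; start (x,ẋ)=(-0.039303, -0.425711) → end (x,ẋ)=(-0.409972, -2.799908)

x = -0.4100, ẋ = -2.7999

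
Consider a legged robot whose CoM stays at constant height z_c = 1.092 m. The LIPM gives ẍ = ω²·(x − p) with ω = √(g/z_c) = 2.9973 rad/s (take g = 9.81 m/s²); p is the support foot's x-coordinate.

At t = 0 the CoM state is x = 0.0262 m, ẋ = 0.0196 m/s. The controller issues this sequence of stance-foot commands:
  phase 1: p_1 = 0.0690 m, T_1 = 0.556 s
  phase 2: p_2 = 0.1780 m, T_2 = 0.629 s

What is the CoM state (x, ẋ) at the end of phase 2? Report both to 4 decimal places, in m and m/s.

phase 1: p=0.0690, T=0.556, ωT=1.666499, cosh=2.741254, sinh=2.552347; start (x,ẋ)=(0.026200, 0.019600) → end (x,ẋ)=(-0.031635, -0.273698)
phase 2: p=0.1780, T=0.629, ωT=1.885302, cosh=3.370063, sinh=3.218279; start (x,ẋ)=(-0.031635, -0.273698) → end (x,ẋ)=(-0.822361, -2.944552)

x = -0.8224, ẋ = -2.9446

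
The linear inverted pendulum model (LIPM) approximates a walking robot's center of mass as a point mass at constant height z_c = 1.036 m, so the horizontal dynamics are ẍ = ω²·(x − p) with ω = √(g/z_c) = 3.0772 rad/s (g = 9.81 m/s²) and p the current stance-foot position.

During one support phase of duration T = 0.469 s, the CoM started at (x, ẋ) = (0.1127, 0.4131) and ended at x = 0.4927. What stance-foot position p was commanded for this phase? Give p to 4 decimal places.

p = 0.0223

ωT = 3.0772·0.469 = 1.443207; cosh(ωT) = 2.235211, sinh(ωT) = 1.999042
x(T) = p + (x₀−p)·cosh(ωT) + (ẋ₀/ω)·sinh(ωT) ⇒ p·(1 − cosh) = x(T) − x₀·cosh − (ẋ₀/ω)·sinh
numerator   = 0.4927 − (0.1127)·2.235211 − (0.4131/3.0772)·1.999042 = -0.027570
denominator = 1 − 2.235211 = -1.235211
p = -0.027570 / -1.235211 = 0.0223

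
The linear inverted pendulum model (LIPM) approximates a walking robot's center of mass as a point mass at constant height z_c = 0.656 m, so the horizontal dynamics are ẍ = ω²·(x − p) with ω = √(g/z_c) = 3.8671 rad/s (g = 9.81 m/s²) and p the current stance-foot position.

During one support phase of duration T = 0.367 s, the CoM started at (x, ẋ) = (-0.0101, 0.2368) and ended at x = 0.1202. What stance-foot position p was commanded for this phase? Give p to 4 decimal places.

p = -0.0195

ωT = 3.8671·0.367 = 1.419226; cosh(ωT) = 2.187910, sinh(ωT) = 1.946009
x(T) = p + (x₀−p)·cosh(ωT) + (ẋ₀/ω)·sinh(ωT) ⇒ p·(1 − cosh) = x(T) − x₀·cosh − (ẋ₀/ω)·sinh
numerator   = 0.1202 − (-0.0101)·2.187910 − (0.2368/3.8671)·1.946009 = 0.023135
denominator = 1 − 2.187910 = -1.187910
p = 0.023135 / -1.187910 = -0.0195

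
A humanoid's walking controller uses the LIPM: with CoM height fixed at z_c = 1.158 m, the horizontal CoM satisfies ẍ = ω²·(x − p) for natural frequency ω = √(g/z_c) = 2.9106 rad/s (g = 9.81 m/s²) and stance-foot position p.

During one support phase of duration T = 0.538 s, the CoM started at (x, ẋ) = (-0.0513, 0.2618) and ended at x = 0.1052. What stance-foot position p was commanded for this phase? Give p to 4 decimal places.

ωT = 2.9106·0.538 = 1.565903; cosh(ωT) = 2.497947, sinh(ωT) = 2.289048
x(T) = p + (x₀−p)·cosh(ωT) + (ẋ₀/ω)·sinh(ωT) ⇒ p·(1 − cosh) = x(T) − x₀·cosh − (ẋ₀/ω)·sinh
numerator   = 0.1052 − (-0.0513)·2.497947 − (0.2618/2.9106)·2.289048 = 0.027452
denominator = 1 − 2.497947 = -1.497947
p = 0.027452 / -1.497947 = -0.0183

p = -0.0183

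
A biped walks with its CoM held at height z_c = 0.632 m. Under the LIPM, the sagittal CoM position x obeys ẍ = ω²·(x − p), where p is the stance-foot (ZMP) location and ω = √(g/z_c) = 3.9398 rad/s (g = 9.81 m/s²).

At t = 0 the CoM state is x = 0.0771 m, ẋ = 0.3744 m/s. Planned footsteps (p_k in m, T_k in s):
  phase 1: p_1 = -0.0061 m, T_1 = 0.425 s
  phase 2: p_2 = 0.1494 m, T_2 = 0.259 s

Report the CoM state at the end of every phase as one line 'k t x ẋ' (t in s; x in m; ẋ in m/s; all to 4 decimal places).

phase 1: p=-0.0061, T=0.425, ωT=1.674415, cosh=2.761545, sinh=2.574128; start (x,ẋ)=(0.077100, 0.374400) → end (x,ẋ)=(0.468280, 1.877699)
phase 2: p=0.1494, T=0.259, ωT=1.020408, cosh=1.567387, sinh=1.206940; start (x,ẋ)=(0.468280, 1.877699) → end (x,ẋ)=(1.224434, 4.459391)

1 0.4250 0.4683 1.8777
2 0.6840 1.2244 4.4594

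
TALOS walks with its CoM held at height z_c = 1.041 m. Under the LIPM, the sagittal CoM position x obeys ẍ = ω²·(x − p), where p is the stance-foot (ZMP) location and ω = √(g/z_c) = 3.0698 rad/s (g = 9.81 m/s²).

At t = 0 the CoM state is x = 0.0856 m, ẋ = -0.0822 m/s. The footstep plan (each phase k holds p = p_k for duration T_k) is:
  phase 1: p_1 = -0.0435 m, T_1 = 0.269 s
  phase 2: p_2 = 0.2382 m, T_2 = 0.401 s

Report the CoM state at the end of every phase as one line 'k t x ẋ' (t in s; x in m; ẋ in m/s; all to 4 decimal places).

1 0.2690 0.1075 0.2539
2 0.6700 0.1248 -0.1568

phase 1: p=-0.0435, T=0.269, ωT=0.825776, cosh=1.360774, sinh=0.922879; start (x,ẋ)=(0.085600, -0.082200) → end (x,ẋ)=(0.107464, 0.253892)
phase 2: p=0.2382, T=0.401, ωT=1.230990, cosh=1.858310, sinh=1.566307; start (x,ẋ)=(0.107464, 0.253892) → end (x,ẋ)=(0.124795, -0.156802)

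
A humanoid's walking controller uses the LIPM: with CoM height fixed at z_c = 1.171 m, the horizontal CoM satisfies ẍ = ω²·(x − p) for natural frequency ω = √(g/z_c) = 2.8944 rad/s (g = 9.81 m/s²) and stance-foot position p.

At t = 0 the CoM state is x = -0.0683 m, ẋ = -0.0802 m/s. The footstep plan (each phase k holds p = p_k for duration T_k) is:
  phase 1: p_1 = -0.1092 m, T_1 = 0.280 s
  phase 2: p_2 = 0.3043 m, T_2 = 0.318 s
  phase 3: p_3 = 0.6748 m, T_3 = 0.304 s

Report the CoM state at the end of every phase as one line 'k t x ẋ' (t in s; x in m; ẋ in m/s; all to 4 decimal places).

phase 1: p=-0.1092, T=0.280, ωT=0.810432, cosh=1.346773, sinh=0.902107; start (x,ẋ)=(-0.068300, -0.080200) → end (x,ẋ)=(-0.079113, -0.001219)
phase 2: p=0.3043, T=0.318, ωT=0.920419, cosh=1.454347, sinh=1.055995; start (x,ẋ)=(-0.079113, -0.001219) → end (x,ẋ)=(-0.253761, -1.173665)
phase 3: p=0.6748, T=0.304, ωT=0.879898, cosh=1.412739, sinh=0.997914; start (x,ẋ)=(-0.253761, -1.173665) → end (x,ẋ)=(-1.041663, -4.340101)

1 0.2800 -0.0791 -0.0012
2 0.5980 -0.2538 -1.1737
3 0.9020 -1.0417 -4.3401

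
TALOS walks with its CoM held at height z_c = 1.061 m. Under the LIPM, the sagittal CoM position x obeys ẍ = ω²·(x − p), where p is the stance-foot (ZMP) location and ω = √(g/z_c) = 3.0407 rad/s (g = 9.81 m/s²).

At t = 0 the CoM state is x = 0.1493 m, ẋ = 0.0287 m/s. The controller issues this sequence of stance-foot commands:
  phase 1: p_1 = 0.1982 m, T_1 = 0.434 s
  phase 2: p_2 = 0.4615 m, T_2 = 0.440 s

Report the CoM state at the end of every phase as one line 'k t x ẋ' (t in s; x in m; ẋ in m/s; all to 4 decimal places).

phase 1: p=0.1982, T=0.434, ωT=1.319664, cosh=2.004694, sinh=1.737469; start (x,ẋ)=(0.149300, 0.028700) → end (x,ẋ)=(0.116570, -0.200810)
phase 2: p=0.4615, T=0.440, ωT=1.337908, cosh=2.036728, sinh=1.774334; start (x,ẋ)=(0.116570, -0.200810) → end (x,ẋ)=(-0.358207, -2.269969)

1 0.4340 0.1166 -0.2008
2 0.8740 -0.3582 -2.2700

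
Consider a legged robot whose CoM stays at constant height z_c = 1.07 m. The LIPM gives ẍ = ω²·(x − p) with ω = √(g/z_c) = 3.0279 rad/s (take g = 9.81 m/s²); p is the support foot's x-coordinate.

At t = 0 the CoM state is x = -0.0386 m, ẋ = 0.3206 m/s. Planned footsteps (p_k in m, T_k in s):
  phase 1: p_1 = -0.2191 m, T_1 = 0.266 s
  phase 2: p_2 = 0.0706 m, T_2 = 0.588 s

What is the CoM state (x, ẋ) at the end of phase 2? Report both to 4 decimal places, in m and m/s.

phase 1: p=-0.2191, T=0.266, ωT=0.805421, cosh=1.342269, sinh=0.895370; start (x,ẋ)=(-0.038600, 0.320600) → end (x,ẋ)=(0.117983, 0.919683)
phase 2: p=0.0706, T=0.588, ωT=1.780405, cosh=3.050415, sinh=2.881845; start (x,ẋ)=(0.117983, 0.919683) → end (x,ẋ)=(1.090459, 3.218878)

x = 1.0905, ẋ = 3.2189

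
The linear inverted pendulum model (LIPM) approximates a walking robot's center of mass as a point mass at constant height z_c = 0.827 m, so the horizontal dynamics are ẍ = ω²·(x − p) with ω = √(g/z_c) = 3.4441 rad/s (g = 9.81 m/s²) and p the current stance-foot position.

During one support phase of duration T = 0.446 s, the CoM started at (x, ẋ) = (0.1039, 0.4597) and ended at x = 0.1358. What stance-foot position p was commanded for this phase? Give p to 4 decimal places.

p = 0.2883

ωT = 3.4441·0.446 = 1.536069; cosh(ωT) = 2.430757, sinh(ωT) = 2.215531
x(T) = p + (x₀−p)·cosh(ωT) + (ẋ₀/ω)·sinh(ωT) ⇒ p·(1 − cosh) = x(T) − x₀·cosh − (ẋ₀/ω)·sinh
numerator   = 0.1358 − (0.1039)·2.430757 − (0.4597/3.4441)·2.215531 = -0.412473
denominator = 1 − 2.430757 = -1.430757
p = -0.412473 / -1.430757 = 0.2883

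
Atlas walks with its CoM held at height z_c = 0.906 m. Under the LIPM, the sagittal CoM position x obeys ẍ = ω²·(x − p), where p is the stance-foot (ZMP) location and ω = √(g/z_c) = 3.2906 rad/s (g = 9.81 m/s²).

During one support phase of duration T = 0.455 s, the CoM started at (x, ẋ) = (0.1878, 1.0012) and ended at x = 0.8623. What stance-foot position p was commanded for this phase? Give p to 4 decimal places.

ωT = 3.2906·0.455 = 1.497223; cosh(ωT) = 2.346506, sinh(ωT) = 2.122755
x(T) = p + (x₀−p)·cosh(ωT) + (ẋ₀/ω)·sinh(ωT) ⇒ p·(1 − cosh) = x(T) − x₀·cosh − (ẋ₀/ω)·sinh
numerator   = 0.8623 − (0.1878)·2.346506 − (1.0012/3.2906)·2.122755 = -0.224245
denominator = 1 − 2.346506 = -1.346506
p = -0.224245 / -1.346506 = 0.1665

p = 0.1665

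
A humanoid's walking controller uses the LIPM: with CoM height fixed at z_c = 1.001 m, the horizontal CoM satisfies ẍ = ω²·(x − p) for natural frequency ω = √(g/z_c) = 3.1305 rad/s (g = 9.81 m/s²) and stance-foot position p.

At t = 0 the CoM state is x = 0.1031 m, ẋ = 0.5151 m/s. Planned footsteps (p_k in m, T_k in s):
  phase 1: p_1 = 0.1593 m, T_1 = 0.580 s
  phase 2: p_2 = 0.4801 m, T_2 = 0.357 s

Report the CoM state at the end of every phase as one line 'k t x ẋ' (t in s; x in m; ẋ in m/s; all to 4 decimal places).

1 0.5800 0.4742 1.0984
2 0.9370 0.9492 1.8337

phase 1: p=0.1593, T=0.580, ωT=1.815690, cosh=3.154020, sinh=2.991295; start (x,ẋ)=(0.103100, 0.515100) → end (x,ẋ)=(0.474239, 1.098365)
phase 2: p=0.4801, T=0.357, ωT=1.117588, cosh=1.692270, sinh=1.365202; start (x,ẋ)=(0.474239, 1.098365) → end (x,ẋ)=(0.949175, 1.833681)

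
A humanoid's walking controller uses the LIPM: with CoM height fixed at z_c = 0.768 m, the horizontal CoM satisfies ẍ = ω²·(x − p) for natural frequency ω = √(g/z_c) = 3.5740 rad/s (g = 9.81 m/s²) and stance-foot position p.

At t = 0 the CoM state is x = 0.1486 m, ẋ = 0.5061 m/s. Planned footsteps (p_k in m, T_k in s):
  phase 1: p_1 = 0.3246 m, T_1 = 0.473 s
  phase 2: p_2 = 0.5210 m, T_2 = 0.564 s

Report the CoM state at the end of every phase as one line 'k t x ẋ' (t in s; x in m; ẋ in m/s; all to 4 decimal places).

1 0.4730 0.2021 -0.2286
2 1.0370 -0.9330 -5.0753

phase 1: p=0.3246, T=0.473, ωT=1.690502, cosh=2.803314, sinh=2.618888; start (x,ẋ)=(0.148600, 0.506100) → end (x,ẋ)=(0.202067, -0.228586)
phase 2: p=0.5210, T=0.564, ωT=2.015736, cosh=3.819736, sinh=3.686514; start (x,ẋ)=(0.202067, -0.228586) → end (x,ẋ)=(-0.933022, -5.075271)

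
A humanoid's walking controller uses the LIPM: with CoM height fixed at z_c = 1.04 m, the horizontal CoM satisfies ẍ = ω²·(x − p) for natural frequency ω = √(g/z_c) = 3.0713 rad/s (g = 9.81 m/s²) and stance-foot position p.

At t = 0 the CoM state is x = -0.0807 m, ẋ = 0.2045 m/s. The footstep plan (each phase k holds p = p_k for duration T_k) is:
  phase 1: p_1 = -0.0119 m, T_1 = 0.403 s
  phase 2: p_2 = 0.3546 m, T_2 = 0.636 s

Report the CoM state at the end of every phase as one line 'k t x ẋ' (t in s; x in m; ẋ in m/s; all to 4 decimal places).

1 0.4030 -0.0354 0.0486
2 1.0390 -0.9934 -3.9635

phase 1: p=-0.0119, T=0.403, ωT=1.237734, cosh=1.868916, sinh=1.578875; start (x,ẋ)=(-0.080700, 0.204500) → end (x,ẋ)=(-0.035353, 0.048568)
phase 2: p=0.3546, T=0.636, ωT=1.953347, cosh=3.597025, sinh=3.455226; start (x,ẋ)=(-0.035353, 0.048568) → end (x,ẋ)=(-0.993432, -3.963497)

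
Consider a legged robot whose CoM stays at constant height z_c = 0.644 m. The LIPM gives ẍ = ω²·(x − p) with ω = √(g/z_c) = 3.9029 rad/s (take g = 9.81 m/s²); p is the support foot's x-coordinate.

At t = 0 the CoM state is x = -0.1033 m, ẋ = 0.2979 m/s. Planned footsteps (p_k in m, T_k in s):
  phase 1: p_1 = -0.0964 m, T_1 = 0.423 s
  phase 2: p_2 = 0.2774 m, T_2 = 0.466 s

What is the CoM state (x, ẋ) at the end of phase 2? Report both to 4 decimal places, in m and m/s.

x = 0.2089, ẋ = -0.0204

phase 1: p=-0.0964, T=0.423, ωT=1.650927, cosh=2.701840, sinh=2.509968; start (x,ẋ)=(-0.103300, 0.297900) → end (x,ẋ)=(0.076538, 0.737285)
phase 2: p=0.2774, T=0.466, ωT=1.818751, cosh=3.163193, sinh=3.000964; start (x,ẋ)=(0.076538, 0.737285) → end (x,ẋ)=(0.208937, -0.020419)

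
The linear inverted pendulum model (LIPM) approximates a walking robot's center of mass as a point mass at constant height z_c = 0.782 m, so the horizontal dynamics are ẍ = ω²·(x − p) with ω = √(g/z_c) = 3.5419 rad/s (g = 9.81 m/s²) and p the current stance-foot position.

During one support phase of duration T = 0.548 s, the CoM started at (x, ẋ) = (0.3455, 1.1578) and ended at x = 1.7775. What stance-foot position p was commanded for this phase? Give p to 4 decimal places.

ωT = 3.5419·0.548 = 1.940961; cosh(ωT) = 3.554504, sinh(ωT) = 3.410939
x(T) = p + (x₀−p)·cosh(ωT) + (ẋ₀/ω)·sinh(ωT) ⇒ p·(1 − cosh) = x(T) − x₀·cosh − (ẋ₀/ω)·sinh
numerator   = 1.7775 − (0.3455)·3.554504 − (1.1578/3.5419)·3.410939 = -0.565572
denominator = 1 − 3.554504 = -2.554504
p = -0.565572 / -2.554504 = 0.2214

p = 0.2214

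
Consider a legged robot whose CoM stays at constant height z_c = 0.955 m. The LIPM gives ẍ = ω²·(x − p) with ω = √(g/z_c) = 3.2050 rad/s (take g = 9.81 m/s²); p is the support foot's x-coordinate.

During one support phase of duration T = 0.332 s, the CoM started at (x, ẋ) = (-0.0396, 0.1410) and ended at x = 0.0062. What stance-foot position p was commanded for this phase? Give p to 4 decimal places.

p = -0.0229

ωT = 3.2050·0.332 = 1.064060; cosh(ωT) = 1.621583, sinh(ωT) = 1.276531
x(T) = p + (x₀−p)·cosh(ωT) + (ẋ₀/ω)·sinh(ωT) ⇒ p·(1 − cosh) = x(T) − x₀·cosh − (ẋ₀/ω)·sinh
numerator   = 0.0062 − (-0.0396)·1.621583 − (0.1410/3.2050)·1.276531 = 0.014255
denominator = 1 − 1.621583 = -0.621583
p = 0.014255 / -0.621583 = -0.0229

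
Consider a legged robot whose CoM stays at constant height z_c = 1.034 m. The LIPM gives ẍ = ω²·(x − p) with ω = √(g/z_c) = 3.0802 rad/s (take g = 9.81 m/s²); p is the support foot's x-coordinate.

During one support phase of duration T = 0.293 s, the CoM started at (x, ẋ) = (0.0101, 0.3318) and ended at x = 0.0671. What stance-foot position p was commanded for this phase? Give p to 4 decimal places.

p = 0.1340

ωT = 3.0802·0.293 = 0.902499; cosh(ωT) = 1.435656, sinh(ωT) = 1.030101
x(T) = p + (x₀−p)·cosh(ωT) + (ẋ₀/ω)·sinh(ωT) ⇒ p·(1 − cosh) = x(T) − x₀·cosh − (ẋ₀/ω)·sinh
numerator   = 0.0671 − (0.0101)·1.435656 − (0.3318/3.0802)·1.030101 = -0.058363
denominator = 1 − 1.435656 = -0.435656
p = -0.058363 / -0.435656 = 0.1340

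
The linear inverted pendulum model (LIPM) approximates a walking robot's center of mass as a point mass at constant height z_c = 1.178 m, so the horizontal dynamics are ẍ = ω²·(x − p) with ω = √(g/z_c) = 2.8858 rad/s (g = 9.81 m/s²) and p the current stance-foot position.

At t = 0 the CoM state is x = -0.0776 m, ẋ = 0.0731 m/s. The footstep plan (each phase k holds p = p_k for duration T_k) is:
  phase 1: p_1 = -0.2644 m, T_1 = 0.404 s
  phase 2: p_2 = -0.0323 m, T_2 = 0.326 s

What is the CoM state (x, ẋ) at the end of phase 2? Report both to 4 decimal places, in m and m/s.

phase 1: p=-0.2644, T=0.404, ωT=1.165863, cosh=1.760172, sinh=1.448519; start (x,ẋ)=(-0.077600, 0.073100) → end (x,ẋ)=(0.101093, 0.909518)
phase 2: p=-0.0323, T=0.326, ωT=0.940771, cosh=1.476141, sinh=1.085814; start (x,ẋ)=(0.101093, 0.909518) → end (x,ẋ)=(0.506822, 1.760555)

x = 0.5068, ẋ = 1.7606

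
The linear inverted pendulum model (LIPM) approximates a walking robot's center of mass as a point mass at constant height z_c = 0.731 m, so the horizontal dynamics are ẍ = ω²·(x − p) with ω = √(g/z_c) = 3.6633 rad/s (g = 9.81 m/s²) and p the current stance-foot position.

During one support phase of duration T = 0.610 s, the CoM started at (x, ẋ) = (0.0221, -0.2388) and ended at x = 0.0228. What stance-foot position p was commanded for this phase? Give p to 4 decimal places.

ωT = 3.6633·0.610 = 2.234613; cosh(ωT) = 4.724950, sinh(ωT) = 4.617916
x(T) = p + (x₀−p)·cosh(ωT) + (ẋ₀/ω)·sinh(ωT) ⇒ p·(1 − cosh) = x(T) − x₀·cosh − (ẋ₀/ω)·sinh
numerator   = 0.0228 − (0.0221)·4.724950 − (-0.2388/3.6633)·4.617916 = 0.219407
denominator = 1 − 4.724950 = -3.724950
p = 0.219407 / -3.724950 = -0.0589

p = -0.0589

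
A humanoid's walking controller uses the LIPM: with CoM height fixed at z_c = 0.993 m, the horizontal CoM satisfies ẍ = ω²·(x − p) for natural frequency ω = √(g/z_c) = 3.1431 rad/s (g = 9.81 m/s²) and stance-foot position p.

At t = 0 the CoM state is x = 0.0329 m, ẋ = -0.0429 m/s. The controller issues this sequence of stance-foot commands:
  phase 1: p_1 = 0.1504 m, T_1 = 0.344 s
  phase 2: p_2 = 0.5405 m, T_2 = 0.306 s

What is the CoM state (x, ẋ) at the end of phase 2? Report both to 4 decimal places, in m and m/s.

phase 1: p=0.1504, T=0.344, ωT=1.081226, cosh=1.643736, sinh=1.304557; start (x,ẋ)=(0.032900, -0.042900) → end (x,ẋ)=(-0.060545, -0.552308)
phase 2: p=0.5405, T=0.306, ωT=0.961789, cosh=1.499290, sinh=1.117082; start (x,ẋ)=(-0.060545, -0.552308) → end (x,ẋ)=(-0.556935, -2.938398)

x = -0.5569, ẋ = -2.9384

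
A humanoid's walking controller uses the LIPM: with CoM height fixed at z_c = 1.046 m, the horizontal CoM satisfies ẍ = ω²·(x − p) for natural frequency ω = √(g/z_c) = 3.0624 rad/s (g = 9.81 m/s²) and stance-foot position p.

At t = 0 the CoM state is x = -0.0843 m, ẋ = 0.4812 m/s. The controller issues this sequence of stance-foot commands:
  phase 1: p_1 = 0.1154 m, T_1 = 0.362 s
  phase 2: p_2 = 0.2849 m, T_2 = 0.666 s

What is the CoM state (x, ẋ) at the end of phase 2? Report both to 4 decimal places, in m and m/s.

phase 1: p=0.1154, T=0.362, ωT=1.108589, cosh=1.680052, sinh=1.350027; start (x,ẋ)=(-0.084300, 0.481200) → end (x,ẋ)=(-0.007974, -0.017184)
phase 2: p=0.2849, T=0.666, ωT=2.039558, cosh=3.908650, sinh=3.778564; start (x,ẋ)=(-0.007974, -0.017184) → end (x,ẋ)=(-0.881045, -3.456152)

x = -0.8810, ẋ = -3.4562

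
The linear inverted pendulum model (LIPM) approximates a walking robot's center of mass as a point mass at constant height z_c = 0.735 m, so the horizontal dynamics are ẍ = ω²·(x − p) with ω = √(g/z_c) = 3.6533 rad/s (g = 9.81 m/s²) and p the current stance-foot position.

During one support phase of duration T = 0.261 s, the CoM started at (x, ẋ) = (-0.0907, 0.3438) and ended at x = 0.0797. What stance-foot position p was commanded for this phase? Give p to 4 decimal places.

ωT = 3.6533·0.261 = 0.953511; cosh(ωT) = 1.490095, sinh(ωT) = 1.104710
x(T) = p + (x₀−p)·cosh(ωT) + (ẋ₀/ω)·sinh(ωT) ⇒ p·(1 − cosh) = x(T) − x₀·cosh − (ẋ₀/ω)·sinh
numerator   = 0.0797 − (-0.0907)·1.490095 − (0.3438/3.6533)·1.104710 = 0.110891
denominator = 1 − 1.490095 = -0.490095
p = 0.110891 / -0.490095 = -0.2263

p = -0.2263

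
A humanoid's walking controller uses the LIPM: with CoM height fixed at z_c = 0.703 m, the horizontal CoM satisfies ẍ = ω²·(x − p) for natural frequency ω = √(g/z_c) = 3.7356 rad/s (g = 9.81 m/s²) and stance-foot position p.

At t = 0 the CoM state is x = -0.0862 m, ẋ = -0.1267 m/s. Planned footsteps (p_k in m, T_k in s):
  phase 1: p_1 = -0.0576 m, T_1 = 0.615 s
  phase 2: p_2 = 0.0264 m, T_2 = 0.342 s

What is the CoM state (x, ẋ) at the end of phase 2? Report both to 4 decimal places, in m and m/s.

x = -1.2516, ẋ = -4.6874

phase 1: p=-0.0576, T=0.615, ωT=2.297394, cosh=5.024372, sinh=4.923852; start (x,ẋ)=(-0.086200, -0.126700) → end (x,ẋ)=(-0.368299, -1.162643)
phase 2: p=0.0264, T=0.342, ωT=1.277575, cosh=1.933321, sinh=1.654608; start (x,ẋ)=(-0.368299, -1.162643) → end (x,ẋ)=(-1.251649, -4.687378)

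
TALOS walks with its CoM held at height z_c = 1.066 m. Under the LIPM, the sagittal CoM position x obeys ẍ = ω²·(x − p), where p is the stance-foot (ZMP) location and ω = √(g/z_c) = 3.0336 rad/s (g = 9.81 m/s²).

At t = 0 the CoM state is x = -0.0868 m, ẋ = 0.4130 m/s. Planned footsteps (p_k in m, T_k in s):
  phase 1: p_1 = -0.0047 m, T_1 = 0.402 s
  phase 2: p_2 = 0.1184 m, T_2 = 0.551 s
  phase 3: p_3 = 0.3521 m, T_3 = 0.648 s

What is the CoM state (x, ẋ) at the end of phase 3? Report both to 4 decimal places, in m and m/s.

phase 1: p=-0.0047, T=0.402, ωT=1.219507, cosh=1.840447, sinh=1.545072; start (x,ẋ)=(-0.086800, 0.413000) → end (x,ẋ)=(0.054548, 0.375291)
phase 2: p=0.1184, T=0.551, ωT=1.671514, cosh=2.754088, sinh=2.566126; start (x,ẋ)=(0.054548, 0.375291) → end (x,ẋ)=(0.260006, 0.536525)
phase 3: p=0.3521, T=0.648, ωT=1.965773, cosh=3.640238, sinh=3.500190; start (x,ẋ)=(0.260006, 0.536525) → end (x,ẋ)=(0.635903, 0.975210)

x = 0.6359, ẋ = 0.9752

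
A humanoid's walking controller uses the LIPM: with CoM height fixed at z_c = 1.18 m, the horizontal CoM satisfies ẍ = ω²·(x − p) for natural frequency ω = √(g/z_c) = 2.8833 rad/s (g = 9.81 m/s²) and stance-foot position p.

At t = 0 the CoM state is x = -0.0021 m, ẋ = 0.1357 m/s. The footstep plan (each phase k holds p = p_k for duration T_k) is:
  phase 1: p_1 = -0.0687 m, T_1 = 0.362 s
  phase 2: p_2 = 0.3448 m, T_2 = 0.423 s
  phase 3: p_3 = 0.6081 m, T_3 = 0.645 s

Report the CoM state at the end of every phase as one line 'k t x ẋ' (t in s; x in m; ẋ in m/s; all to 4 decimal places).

1 0.3620 0.0961 0.4554
2 0.7850 0.1312 -0.2697
3 1.4300 -1.2534 -5.1952

phase 1: p=-0.0687, T=0.362, ωT=1.043755, cosh=1.595995, sinh=1.243865; start (x,ẋ)=(-0.002100, 0.135700) → end (x,ẋ)=(0.096135, 0.455433)
phase 2: p=0.3448, T=0.423, ωT=1.219636, cosh=1.840646, sinh=1.545309; start (x,ẋ)=(0.096135, 0.455433) → end (x,ẋ)=(0.131185, -0.269659)
phase 3: p=0.6081, T=0.645, ωT=1.859729, cosh=3.288854, sinh=3.133139; start (x,ẋ)=(0.131185, -0.269659) → end (x,ẋ)=(-1.253429, -5.195214)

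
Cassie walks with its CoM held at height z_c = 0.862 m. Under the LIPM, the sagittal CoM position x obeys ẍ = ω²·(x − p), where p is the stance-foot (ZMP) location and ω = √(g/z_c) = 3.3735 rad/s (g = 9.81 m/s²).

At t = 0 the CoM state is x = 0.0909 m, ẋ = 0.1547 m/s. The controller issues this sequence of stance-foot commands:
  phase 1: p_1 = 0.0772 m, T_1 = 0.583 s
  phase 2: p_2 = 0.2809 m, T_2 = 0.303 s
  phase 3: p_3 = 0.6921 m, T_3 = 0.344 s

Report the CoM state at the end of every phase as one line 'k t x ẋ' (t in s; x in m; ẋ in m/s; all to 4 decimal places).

1 0.5830 0.2878 0.7256
2 0.8860 0.5519 1.1670
3 1.2300 0.9442 1.3644

phase 1: p=0.0772, T=0.583, ωT=1.966750, cosh=3.643662, sinh=3.503751; start (x,ẋ)=(0.090900, 0.154700) → end (x,ẋ)=(0.287791, 0.725607)
phase 2: p=0.2809, T=0.303, ωT=1.022170, cosh=1.569517, sinh=1.209704; start (x,ẋ)=(0.287791, 0.725607) → end (x,ẋ)=(0.551911, 1.166975)
phase 3: p=0.6921, T=0.344, ωT=1.160484, cosh=1.752406, sinh=1.439072; start (x,ẋ)=(0.551911, 1.166975) → end (x,ẋ)=(0.944242, 1.364439)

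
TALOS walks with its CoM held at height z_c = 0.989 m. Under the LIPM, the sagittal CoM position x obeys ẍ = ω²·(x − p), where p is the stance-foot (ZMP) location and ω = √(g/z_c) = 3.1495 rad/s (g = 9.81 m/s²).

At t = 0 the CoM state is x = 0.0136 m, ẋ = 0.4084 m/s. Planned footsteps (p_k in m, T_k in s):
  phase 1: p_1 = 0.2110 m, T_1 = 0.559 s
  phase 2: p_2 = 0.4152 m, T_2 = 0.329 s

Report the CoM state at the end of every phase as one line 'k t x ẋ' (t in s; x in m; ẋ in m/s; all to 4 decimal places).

phase 1: p=0.2110, T=0.559, ωT=1.760571, cosh=2.993851, sinh=2.821904; start (x,ẋ)=(0.013600, 0.408400) → end (x,ẋ)=(-0.014066, -0.531721)
phase 2: p=0.4152, T=0.329, ωT=1.036186, cosh=1.586626, sinh=1.231820; start (x,ẋ)=(-0.014066, -0.531721) → end (x,ẋ)=(-0.473849, -2.509029)

1 0.5590 -0.0141 -0.5317
2 0.8880 -0.4738 -2.5090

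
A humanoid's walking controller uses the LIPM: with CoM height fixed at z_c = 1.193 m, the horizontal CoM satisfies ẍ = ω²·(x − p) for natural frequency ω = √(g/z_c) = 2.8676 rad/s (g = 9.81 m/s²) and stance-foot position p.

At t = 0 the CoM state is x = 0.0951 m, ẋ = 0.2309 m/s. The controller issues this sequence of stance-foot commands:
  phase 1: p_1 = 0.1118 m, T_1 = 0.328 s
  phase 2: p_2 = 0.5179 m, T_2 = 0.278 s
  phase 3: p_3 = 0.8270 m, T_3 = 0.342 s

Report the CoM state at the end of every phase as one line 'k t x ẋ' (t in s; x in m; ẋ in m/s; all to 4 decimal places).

1 0.3280 0.1746 0.2888
2 0.6060 0.1486 -0.4852
3 0.9480 -0.3984 -2.9665

phase 1: p=0.1118, T=0.328, ωT=0.940573, cosh=1.475926, sinh=1.085522; start (x,ẋ)=(0.095100, 0.230900) → end (x,ẋ)=(0.174559, 0.288807)
phase 2: p=0.5179, T=0.278, ωT=0.797193, cosh=1.334947, sinh=0.884355; start (x,ẋ)=(0.174559, 0.288807) → end (x,ẋ)=(0.148624, -0.485164)
phase 3: p=0.8270, T=0.342, ωT=0.980719, cosh=1.520707, sinh=1.145666; start (x,ẋ)=(0.148624, -0.485164) → end (x,ẋ)=(-0.398444, -2.966468)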